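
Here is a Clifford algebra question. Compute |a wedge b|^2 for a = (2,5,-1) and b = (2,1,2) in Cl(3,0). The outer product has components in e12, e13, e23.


a wedge b = (a1*b2 - a2*b1)*e12 + (a1*b3 - a3*b1)*e13 + (a2*b3 - a3*b2)*e23
e12 coeff: 2*1 - 5*2 = 2 - 10 = -8
e13 coeff: 2*2 - (-1)*2 = 4 - (-2) = 6
e23 coeff: 5*2 - (-1)*1 = 10 - (-1) = 11
|a wedge b|^2 = (-8)^2 + 6^2 + 11^2
= 64 + 36 + 121
= 221


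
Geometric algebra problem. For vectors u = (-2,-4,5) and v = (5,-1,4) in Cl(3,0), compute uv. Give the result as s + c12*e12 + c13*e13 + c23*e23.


In Cl(3,0): e_i^2 = 1, e_ie_j = -e_je_i for i != j.
Scalar part = u . v = (-2)*5 + (-4)*(-1) + 5*4
= -10 + 4 + 20 = 14
e12 coeff = (-2)*(-1) - (-4)*5 = 2 - (-20) = 22
e13 coeff = (-2)*4 - 5*5 = -8 - 25 = -33
e23 coeff = (-4)*4 - 5*(-1) = -16 - (-5) = -11
uv = 14 + 22*e12 - 33*e13 - 11*e23


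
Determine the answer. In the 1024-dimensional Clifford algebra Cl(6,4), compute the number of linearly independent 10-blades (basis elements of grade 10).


Number of grade-k basis blades in Cl(p,q) with n = p + q is C(n, k).
n = 6 + 4 = 10
C(10, 10) = 10! / (10! * 0!)
= 3628800 / (3628800 * 1)
= 1


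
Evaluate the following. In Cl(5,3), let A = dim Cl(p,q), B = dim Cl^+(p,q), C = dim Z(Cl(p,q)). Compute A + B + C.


n = 5 + 3 = 8
Total dim = 2^8 = 256
Even subalgebra dim = 2^7 = 128
n is even, so center dim = 1
Sum = 256 + 128 + 1 = 385


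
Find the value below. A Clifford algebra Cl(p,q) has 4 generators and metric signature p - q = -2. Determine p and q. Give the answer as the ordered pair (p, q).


We need p + q = 4 and p - q = -2.
Adding: 2p = 4 + (-2) = 2, so p = 1.
Then q = 4 - 1 = 3.
(p, q) = (1, 3)


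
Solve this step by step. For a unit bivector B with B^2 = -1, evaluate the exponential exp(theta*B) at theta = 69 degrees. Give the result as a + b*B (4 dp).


For a unit bivector B with B^2 = -1, the exponential series gives
e^(theta*B) = cos(theta) + sin(theta)*B (the GA analogue of Euler's formula).
theta = 69 degrees = 1.204277 rad
cos(69 deg) = 0.3584
sin(69 deg) = 0.9336
exp(theta*B) = 0.3584 + 0.9336*B


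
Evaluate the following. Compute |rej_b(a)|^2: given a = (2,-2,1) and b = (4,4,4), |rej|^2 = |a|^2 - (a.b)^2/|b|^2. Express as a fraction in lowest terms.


|a|^2 = 2^2 + (-2)^2 + 1^2 = 9
|b|^2 = 4^2 + 4^2 + 4^2 = 48
a . b = 2*4 + (-2)*4 + 1*4 = 4
(a.b)^2 = 4^2 = 16
|rej|^2 = 9 - 16/48
= (432 - 16)/48
= 416/48
In lowest terms: 26/3


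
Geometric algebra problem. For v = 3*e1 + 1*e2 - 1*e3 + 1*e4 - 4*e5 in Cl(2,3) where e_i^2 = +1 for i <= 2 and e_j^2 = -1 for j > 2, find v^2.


v^2 = sum of c_i^2 * e_i^2
Positive signature terms (e_i^2 = +1): 3^2 + 1^2 = 10
Negative signature terms (e_j^2 = -1): (-1)^2 + 1^2 + (-4)^2 = 18
v^2 = 10 - 18 = -8


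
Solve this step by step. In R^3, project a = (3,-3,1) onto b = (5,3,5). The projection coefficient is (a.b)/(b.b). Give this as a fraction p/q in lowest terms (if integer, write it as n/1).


Projection coefficient = (a . b) / (b . b)
a . b = 3*5 + (-3)*3 + 1*5
= 15 + (-9) + 5 = 11
b . b = 5^2 + 3^2 + 5^2
= 25 + 9 + 25 = 59
Coefficient = 11/59
In lowest terms: 11/59


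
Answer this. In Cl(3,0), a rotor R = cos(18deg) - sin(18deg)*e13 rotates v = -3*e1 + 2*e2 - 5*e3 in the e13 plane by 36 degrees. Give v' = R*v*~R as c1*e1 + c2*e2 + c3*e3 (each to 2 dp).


Rotor R = cos(18deg) - sin(18deg)*e13
Rotation angle theta = 2 * 18 = 36 degrees in the e13 plane (e1 -> e3).
The component perpendicular to the plane (e2) is invariant: v'_2 = v2 = 2.00
cos(36deg) = 0.8090, sin(36deg) = 0.5878
v'_1 = v1*cos(theta) - v3*sin(theta) = -3*0.8090 - (-5)*0.5878 = 0.51
v'_3 = v1*sin(theta) + v3*cos(theta) = -3*0.5878 + (-5)*0.8090 = -5.81
v' = 0.51*e1 + 2.00*e2 - 5.81*e3


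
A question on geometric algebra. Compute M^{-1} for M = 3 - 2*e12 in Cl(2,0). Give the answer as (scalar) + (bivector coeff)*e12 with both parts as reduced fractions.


M = 3 - 2*e12, where e12^2 = -1.
Since M commutes with its reverse ~M = a - b*e12, M * ~M = a^2 - b^2*e12^2 = a^2 + b^2.
So M^{-1} = ~M / (a^2 + b^2) = (a - b*e12)/(a^2 + b^2).
a^2 + b^2 = 9 + 4 = 13
Scalar part = 3/13 = 3/13
Bivector coeff = 2/13 = 2/13
M^{-1} = 3/13 + 2/13*e12


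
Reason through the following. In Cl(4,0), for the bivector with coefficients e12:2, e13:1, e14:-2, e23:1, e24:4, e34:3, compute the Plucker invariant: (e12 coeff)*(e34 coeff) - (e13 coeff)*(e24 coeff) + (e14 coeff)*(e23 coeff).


Plucker relation: af - be + cd
a*f = 2*3 = 6
b*e = 1*4 = 4
c*d = (-2)*1 = -2
af - be + cd = 6 - 4 + (-2)
= 0


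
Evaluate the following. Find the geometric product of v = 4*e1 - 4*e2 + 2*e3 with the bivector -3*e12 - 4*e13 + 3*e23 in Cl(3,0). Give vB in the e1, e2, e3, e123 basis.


vB has grade-1 (vector) and grade-3 (trivector) parts: vB = (v _| B) + (v ^ B).
Vector part <vB>_1:
  e1: -v2*b12 - v3*b13 = -(-4)*(-3) - (2)*(-4) = -4
  e2: v1*b12 - v3*b23 = (4)*(-3) - (2)*(3) = -18
  e3: v1*b13 + v2*b23 = (4)*(-4) + (-4)*(3) = -28
Trivector part <vB>_3:
  e123: v1*b23 - v2*b13 + v3*b12 = (4)*(3) - (-4)*(-4) + (2)*(-3) = -10
vB = -4*e1 - 18*e2 - 28*e3 - 10*e123


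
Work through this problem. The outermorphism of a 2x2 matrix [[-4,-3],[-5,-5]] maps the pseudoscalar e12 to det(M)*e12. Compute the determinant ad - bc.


The outermorphism of a linear map f sends e1^e2 to f(e1)^f(e2).
f(e1) = -4*e1 - 5*e2
f(e2) = -3*e1 - 5*e2
f(e1) ^ f(e2) = (-4*e1 - 5*e2) ^ (-3*e1 - 5*e2)
= (-4)*(-5)*e12 + (-5)*(-3)*e21
= (20 - 15)*e12
= 5*e12
Coefficient = 5


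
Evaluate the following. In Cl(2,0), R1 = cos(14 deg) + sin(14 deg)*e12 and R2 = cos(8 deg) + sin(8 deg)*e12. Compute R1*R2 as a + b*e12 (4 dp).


Same-plane rotors commute and their half-angles add:
R1*R2 = cos(a1 + a2) + sin(a1 + a2)*e12.
a1 + a2 = 14 + 8 = 22 deg
cos(22 deg) = 0.9272
sin(22 deg) = 0.3746
R1*R2 = 0.9272 + 0.3746*e12


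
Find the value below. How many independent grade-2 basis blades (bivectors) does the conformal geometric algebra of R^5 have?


The conformal model of R^5 uses Cl(6,1) with m = 5 + 2 = 7 generators.
Number of grade-2 blades = C(m, 2) = C(7, 2)
= 7*6/2 = 21


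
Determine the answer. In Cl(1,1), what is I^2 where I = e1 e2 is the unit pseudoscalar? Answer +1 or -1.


The pseudoscalar I = e1...e_n (product of all n generators) of Cl(p,q) satisfies I^2 = (-1)^(q + n(n-1)/2).
p = 1, q = 1, n = p + q = 2
n(n-1)/2 = 2 * 1 / 2 = 1
Exponent = q + n(n-1)/2 = 1 + 1 = 2
I^2 = (-1)^2 = +1


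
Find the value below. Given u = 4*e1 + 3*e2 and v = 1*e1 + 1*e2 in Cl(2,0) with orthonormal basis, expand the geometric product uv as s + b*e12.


Expand: (4*e1 + 3*e2)(1*e1 + 1*e2)
= 4*1*e1e1 + 4*1*e1e2 + 3*1*e2e1 + 3*1*e2e2
Using e1^2 = e2^2 = 1, e2e1 = -e1e2:
Scalar part s = 4*1 + 3*1 = 4 + 3 = 7
Bivector part b = 4*1 - 3*1 = 4 - 3 = 1
uv = 7 + 1*e12


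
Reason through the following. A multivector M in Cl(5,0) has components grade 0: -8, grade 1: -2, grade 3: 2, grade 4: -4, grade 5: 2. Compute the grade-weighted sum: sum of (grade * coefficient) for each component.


Grade-weighted sum = sum of grade_k * coefficient_k
0*(-8) = 0
1*(-2) = -2
3*2 = 6
4*(-4) = -16
5*2 = 10
Total = 0 + (-2) + 6 + (-16) + 10 = -2


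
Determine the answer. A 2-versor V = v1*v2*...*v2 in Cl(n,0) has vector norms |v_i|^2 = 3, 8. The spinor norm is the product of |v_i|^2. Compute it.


Spinor norm N(V) = |v1|^2 * |v2|^2 * ... * |v2|^2
= 3 * 8
Running product: 3, 24
N(V) = 24


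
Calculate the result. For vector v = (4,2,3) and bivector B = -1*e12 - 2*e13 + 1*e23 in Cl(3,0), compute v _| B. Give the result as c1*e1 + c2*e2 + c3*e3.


Left contraction v _| B = <vB>_1 (grade-1 part of the geometric product vB).
Using e1_|e12 = e2, e2_|e12 = -e1, e1_|e13 = e3, e3_|e13 = -e1, e2_|e23 = e3, e3_|e23 = -e2:
e1 coeff: -v2*b12 - v3*b13 = -(2)*(-1) - (3)*(-2) = 8
e2 coeff: v1*b12 - v3*b23 = (4)*(-1) - (3)*(1) = -7
e3 coeff: v1*b13 + v2*b23 = (4)*(-2) + (2)*(1) = -6
v _| B = 8*e1 - 7*e2 - 6*e3


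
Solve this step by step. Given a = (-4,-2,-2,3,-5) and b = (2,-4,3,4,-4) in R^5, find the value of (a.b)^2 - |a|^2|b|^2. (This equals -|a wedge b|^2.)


a . b = (-4)*2 + (-2)*(-4) + (-2)*3 + 3*4 + (-5)*(-4)
= -8 + 8 + (-6) + 12 + 20 = 26
|a|^2 = (-4)^2 + (-2)^2 + (-2)^2 + 3^2 + (-5)^2 = 58
|b|^2 = 2^2 + (-4)^2 + 3^2 + 4^2 + (-4)^2 = 61
(a.b)^2 = 26^2 = 676
|a|^2 * |b|^2 = 58 * 61 = 3538
Result = 676 - 3538 = -2862


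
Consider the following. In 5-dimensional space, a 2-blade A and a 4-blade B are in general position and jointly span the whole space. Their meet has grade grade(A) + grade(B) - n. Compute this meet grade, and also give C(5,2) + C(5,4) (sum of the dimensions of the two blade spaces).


Meet grade = grade(A) + grade(B) - n
= 2 + 4 - 5 = 1
C(5,2) = 10
C(5,4) = 5
dim_A + dim_B = 10 + 5 = 15


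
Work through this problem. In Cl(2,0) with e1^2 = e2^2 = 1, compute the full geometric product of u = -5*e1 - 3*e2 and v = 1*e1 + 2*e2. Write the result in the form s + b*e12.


Expand: (-5*e1 - 3*e2)(1*e1 + 2*e2)
= (-5)*1*e1e1 + (-5)*2*e1e2 + (-3)*1*e2e1 + (-3)*2*e2e2
Using e1^2 = e2^2 = 1, e2e1 = -e1e2:
Scalar part s = (-5)*1 + (-3)*2 = -5 + (-6) = -11
Bivector part b = (-5)*2 - (-3)*1 = -10 - (-3) = -7
uv = -11 - 7*e12


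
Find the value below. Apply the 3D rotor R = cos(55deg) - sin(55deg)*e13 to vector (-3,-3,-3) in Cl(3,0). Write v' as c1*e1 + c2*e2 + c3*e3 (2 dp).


Rotor R = cos(55deg) - sin(55deg)*e13
Rotation angle theta = 2 * 55 = 110 degrees in the e13 plane (e1 -> e3).
The component perpendicular to the plane (e2) is invariant: v'_2 = v2 = -3.00
cos(110deg) = -0.3420, sin(110deg) = 0.9397
v'_1 = v1*cos(theta) - v3*sin(theta) = -3*(-0.3420) - (-3)*0.9397 = 3.85
v'_3 = v1*sin(theta) + v3*cos(theta) = -3*0.9397 + (-3)*(-0.3420) = -1.79
v' = 3.85*e1 - 3.00*e2 - 1.79*e3


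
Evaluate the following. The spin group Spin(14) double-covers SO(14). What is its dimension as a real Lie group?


Spin(n) double-covers SO(n); both have Lie algebra so(n) of dimension n(n-1)/2.
n = 14
n(n-1) = 14 * 13 = 182
dim Spin(14) = 182/2 = 91


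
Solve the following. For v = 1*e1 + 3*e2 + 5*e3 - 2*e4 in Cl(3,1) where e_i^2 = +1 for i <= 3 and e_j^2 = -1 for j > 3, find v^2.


v^2 = sum of c_i^2 * e_i^2
Positive signature terms (e_i^2 = +1): 1^2 + 3^2 + 5^2 = 35
Negative signature terms (e_j^2 = -1): (-2)^2 = 4
v^2 = 35 - 4 = 31


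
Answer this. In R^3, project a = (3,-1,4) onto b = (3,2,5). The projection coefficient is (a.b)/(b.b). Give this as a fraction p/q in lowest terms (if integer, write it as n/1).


Projection coefficient = (a . b) / (b . b)
a . b = 3*3 + (-1)*2 + 4*5
= 9 + (-2) + 20 = 27
b . b = 3^2 + 2^2 + 5^2
= 9 + 4 + 25 = 38
Coefficient = 27/38
In lowest terms: 27/38


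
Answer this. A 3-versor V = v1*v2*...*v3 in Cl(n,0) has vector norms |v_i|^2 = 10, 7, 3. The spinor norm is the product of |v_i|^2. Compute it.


Spinor norm N(V) = |v1|^2 * |v2|^2 * ... * |v3|^2
= 10 * 7 * 3
Running product: 10, 70, 210
N(V) = 210


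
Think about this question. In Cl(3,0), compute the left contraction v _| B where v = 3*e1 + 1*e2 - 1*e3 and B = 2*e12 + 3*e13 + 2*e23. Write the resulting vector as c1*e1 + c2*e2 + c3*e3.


Left contraction v _| B = <vB>_1 (grade-1 part of the geometric product vB).
Using e1_|e12 = e2, e2_|e12 = -e1, e1_|e13 = e3, e3_|e13 = -e1, e2_|e23 = e3, e3_|e23 = -e2:
e1 coeff: -v2*b12 - v3*b13 = -(1)*(2) - (-1)*(3) = 1
e2 coeff: v1*b12 - v3*b23 = (3)*(2) - (-1)*(2) = 8
e3 coeff: v1*b13 + v2*b23 = (3)*(3) + (1)*(2) = 11
v _| B = 1*e1 + 8*e2 + 11*e3


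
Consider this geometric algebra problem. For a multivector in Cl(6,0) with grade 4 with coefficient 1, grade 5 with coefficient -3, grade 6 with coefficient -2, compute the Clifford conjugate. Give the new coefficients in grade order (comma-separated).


Clifford conjugate sign for grade k: (-1)^(k(k+1)/2)
Grade 4: (-1)^(4*5/2) = (-1)^10 = 1, coeff 1 -> 1
Grade 5: (-1)^(5*6/2) = (-1)^15 = -1, coeff -3 -> 3
Grade 6: (-1)^(6*7/2) = (-1)^21 = -1, coeff -2 -> 2
Conjugated coefficients: 1, 3, 2


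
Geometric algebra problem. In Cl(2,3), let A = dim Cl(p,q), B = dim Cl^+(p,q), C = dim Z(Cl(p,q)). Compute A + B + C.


n = 2 + 3 = 5
Total dim = 2^5 = 32
Even subalgebra dim = 2^4 = 16
n is odd, so center dim = 2
Sum = 32 + 16 + 2 = 50


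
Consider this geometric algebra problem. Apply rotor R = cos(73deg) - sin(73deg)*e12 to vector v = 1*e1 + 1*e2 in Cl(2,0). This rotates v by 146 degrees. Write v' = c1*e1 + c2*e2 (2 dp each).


Rotor R = cos(73deg) - sin(73deg)*e12
Rotation angle theta = 2 * 73 = 146 degrees
v' = R*v*~R rotates v by theta.
cos(146deg) = -0.8290, sin(146deg) = 0.5592
v'_1 = 1*cos(146deg) - 1*sin(146deg)
= 1*(-0.8290) - 1*0.5592
= -1.39
v'_2 = 1*sin(146deg) + 1*cos(146deg)
= 1*0.5592 + 1*(-0.8290)
= -0.27
v' = -1.39*e1 - 0.27*e2


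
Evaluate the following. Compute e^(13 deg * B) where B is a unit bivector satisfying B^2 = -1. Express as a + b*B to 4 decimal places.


For a unit bivector B with B^2 = -1, the exponential series gives
e^(theta*B) = cos(theta) + sin(theta)*B (the GA analogue of Euler's formula).
theta = 13 degrees = 0.226893 rad
cos(13 deg) = 0.9744
sin(13 deg) = 0.2250
exp(theta*B) = 0.9744 + 0.2250*B


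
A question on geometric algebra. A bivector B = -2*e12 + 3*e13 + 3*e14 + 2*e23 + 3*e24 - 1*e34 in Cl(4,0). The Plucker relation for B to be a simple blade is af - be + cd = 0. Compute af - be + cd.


Plucker relation: af - be + cd
a*f = (-2)*(-1) = 2
b*e = 3*3 = 9
c*d = 3*2 = 6
af - be + cd = 2 - 9 + 6
= -1


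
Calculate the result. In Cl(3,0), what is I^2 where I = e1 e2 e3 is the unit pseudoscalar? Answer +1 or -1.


The pseudoscalar I = e1...e_n (product of all n generators) of Cl(p,q) satisfies I^2 = (-1)^(q + n(n-1)/2).
p = 3, q = 0, n = p + q = 3
n(n-1)/2 = 3 * 2 / 2 = 3
Exponent = q + n(n-1)/2 = 0 + 3 = 3
I^2 = (-1)^3 = -1


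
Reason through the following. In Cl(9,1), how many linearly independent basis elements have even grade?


Even subalgebra dimension = 2^(n-1)
n = 9 + 1 = 10
2^(10 - 1) = 2^9 = 512
Verification: sum of C(10,k) for even k = 1 + 45 + 210 + 210 + 45 + 1 = 512
Result = 512


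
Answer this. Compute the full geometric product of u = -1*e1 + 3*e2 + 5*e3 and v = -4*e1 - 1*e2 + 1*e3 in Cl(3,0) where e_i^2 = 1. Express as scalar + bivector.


In Cl(3,0): e_i^2 = 1, e_ie_j = -e_je_i for i != j.
Scalar part = u . v = (-1)*(-4) + 3*(-1) + 5*1
= 4 + (-3) + 5 = 6
e12 coeff = (-1)*(-1) - 3*(-4) = 1 - (-12) = 13
e13 coeff = (-1)*1 - 5*(-4) = -1 - (-20) = 19
e23 coeff = 3*1 - 5*(-1) = 3 - (-5) = 8
uv = 6 + 13*e12 + 19*e13 + 8*e23


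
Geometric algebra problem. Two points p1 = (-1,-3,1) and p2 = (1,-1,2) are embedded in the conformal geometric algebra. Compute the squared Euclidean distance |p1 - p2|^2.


p1 - p2 = (-2, -2, -1)
|p1 - p2|^2 = (-2)^2 + (-2)^2 + (-1)^2
= 4 + 4 + 1
= 9


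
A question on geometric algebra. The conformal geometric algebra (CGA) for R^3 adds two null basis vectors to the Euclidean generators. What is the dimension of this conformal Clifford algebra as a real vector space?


The conformal model of R^3 uses Cl(4,1): the 3 Euclidean generators plus two extra orthogonal generators e+ (e+^2 = +1) and e- (e-^2 = -1), from which the null vectors e0, einf are built.
Number of generators m = 3 + 2 = 5.
dim Cl(p,q) = 2^m = 2^5 = 32


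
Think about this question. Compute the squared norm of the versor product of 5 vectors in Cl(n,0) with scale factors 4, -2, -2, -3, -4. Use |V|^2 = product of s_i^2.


Each vector v_i has |v_i|^2 = s_i^2
Squared scales: 4^2 = 16, (-2)^2 = 4, (-2)^2 = 4, (-3)^2 = 9, (-4)^2 = 16
|V|^2 = 16 * 4 * 4 * 9 * 16
= 36864


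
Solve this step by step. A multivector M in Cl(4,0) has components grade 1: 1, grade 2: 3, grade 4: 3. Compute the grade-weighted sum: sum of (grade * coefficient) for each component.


Grade-weighted sum = sum of grade_k * coefficient_k
1*1 = 1
2*3 = 6
4*3 = 12
Total = 1 + 6 + 12 = 19


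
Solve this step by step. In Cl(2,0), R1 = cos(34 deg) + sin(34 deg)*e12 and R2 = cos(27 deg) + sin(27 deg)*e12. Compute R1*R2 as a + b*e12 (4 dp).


Same-plane rotors commute and their half-angles add:
R1*R2 = cos(a1 + a2) + sin(a1 + a2)*e12.
a1 + a2 = 34 + 27 = 61 deg
cos(61 deg) = 0.4848
sin(61 deg) = 0.8746
R1*R2 = 0.4848 + 0.8746*e12


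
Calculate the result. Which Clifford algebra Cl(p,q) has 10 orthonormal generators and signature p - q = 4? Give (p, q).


We need p + q = 10 and p - q = 4.
Adding: 2p = 10 + 4 = 14, so p = 7.
Then q = 10 - 7 = 3.
(p, q) = (7, 3)


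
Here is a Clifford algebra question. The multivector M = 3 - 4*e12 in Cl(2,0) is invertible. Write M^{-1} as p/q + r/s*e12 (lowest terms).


M = 3 - 4*e12, where e12^2 = -1.
Since M commutes with its reverse ~M = a - b*e12, M * ~M = a^2 - b^2*e12^2 = a^2 + b^2.
So M^{-1} = ~M / (a^2 + b^2) = (a - b*e12)/(a^2 + b^2).
a^2 + b^2 = 9 + 16 = 25
Scalar part = 3/25 = 3/25
Bivector coeff = 4/25 = 4/25
M^{-1} = 3/25 + 4/25*e12


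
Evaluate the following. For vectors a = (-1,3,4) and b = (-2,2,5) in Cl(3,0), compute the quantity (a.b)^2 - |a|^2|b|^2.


a . b = (-1)*(-2) + 3*2 + 4*5
= 2 + 6 + 20 = 28
|a|^2 = (-1)^2 + 3^2 + 4^2 = 26
|b|^2 = (-2)^2 + 2^2 + 5^2 = 33
(a.b)^2 = 28^2 = 784
|a|^2 * |b|^2 = 26 * 33 = 858
Result = 784 - 858 = -74


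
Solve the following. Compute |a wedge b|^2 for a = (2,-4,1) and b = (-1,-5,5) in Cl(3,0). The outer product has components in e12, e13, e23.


a wedge b = (a1*b2 - a2*b1)*e12 + (a1*b3 - a3*b1)*e13 + (a2*b3 - a3*b2)*e23
e12 coeff: 2*(-5) - (-4)*(-1) = -10 - 4 = -14
e13 coeff: 2*5 - 1*(-1) = 10 - (-1) = 11
e23 coeff: (-4)*5 - 1*(-5) = -20 - (-5) = -15
|a wedge b|^2 = (-14)^2 + 11^2 + (-15)^2
= 196 + 121 + 225
= 542


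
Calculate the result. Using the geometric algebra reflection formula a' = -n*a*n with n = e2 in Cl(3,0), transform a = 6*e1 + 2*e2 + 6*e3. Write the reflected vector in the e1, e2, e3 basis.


Reflection formula: a' = -n*a*n, with n = e2 (unit vector, n^2 = 1).
For reflection through hyperplane perp to e2:
The component along e2 flips sign, others stay.
a = (6, 2, 6)
a' = (6, -2, 6)
a' = 6*e1 - 2*e2 + 6*e3


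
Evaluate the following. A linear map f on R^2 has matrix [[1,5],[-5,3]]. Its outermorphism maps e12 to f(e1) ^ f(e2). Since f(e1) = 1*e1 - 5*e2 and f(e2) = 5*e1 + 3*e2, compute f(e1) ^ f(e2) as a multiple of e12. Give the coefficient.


The outermorphism of a linear map f sends e1^e2 to f(e1)^f(e2).
f(e1) = 1*e1 - 5*e2
f(e2) = 5*e1 + 3*e2
f(e1) ^ f(e2) = (1*e1 - 5*e2) ^ (5*e1 + 3*e2)
= 1*3*e12 + (-5)*5*e21
= (3 - (-25))*e12
= 28*e12
Coefficient = 28


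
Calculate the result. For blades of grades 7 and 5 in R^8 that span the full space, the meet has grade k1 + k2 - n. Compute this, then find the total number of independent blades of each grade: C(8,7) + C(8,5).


Meet grade = grade(A) + grade(B) - n
= 7 + 5 - 8 = 4
C(8,7) = 8
C(8,5) = 56
dim_A + dim_B = 8 + 56 = 64


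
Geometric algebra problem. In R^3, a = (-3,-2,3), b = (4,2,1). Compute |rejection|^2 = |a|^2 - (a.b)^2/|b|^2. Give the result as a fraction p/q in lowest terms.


|a|^2 = (-3)^2 + (-2)^2 + 3^2 = 22
|b|^2 = 4^2 + 2^2 + 1^2 = 21
a . b = (-3)*4 + (-2)*2 + 3*1 = -13
(a.b)^2 = (-13)^2 = 169
|rej|^2 = 22 - 169/21
= (462 - 169)/21
= 293/21
In lowest terms: 293/21


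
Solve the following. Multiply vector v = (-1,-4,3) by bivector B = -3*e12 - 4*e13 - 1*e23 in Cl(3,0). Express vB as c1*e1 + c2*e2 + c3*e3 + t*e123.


vB has grade-1 (vector) and grade-3 (trivector) parts: vB = (v _| B) + (v ^ B).
Vector part <vB>_1:
  e1: -v2*b12 - v3*b13 = -(-4)*(-3) - (3)*(-4) = 0
  e2: v1*b12 - v3*b23 = (-1)*(-3) - (3)*(-1) = 6
  e3: v1*b13 + v2*b23 = (-1)*(-4) + (-4)*(-1) = 8
Trivector part <vB>_3:
  e123: v1*b23 - v2*b13 + v3*b12 = (-1)*(-1) - (-4)*(-4) + (3)*(-3) = -24
vB = 0*e1 + 6*e2 + 8*e3 - 24*e123


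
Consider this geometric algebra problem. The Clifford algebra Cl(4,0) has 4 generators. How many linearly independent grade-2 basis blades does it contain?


Number of grade-k basis blades in Cl(p,q) with n = p + q is C(n, k).
n = 4 + 0 = 4
C(4, 2) = 4! / (2! * 2!)
= 24 / (2 * 2)
= 6


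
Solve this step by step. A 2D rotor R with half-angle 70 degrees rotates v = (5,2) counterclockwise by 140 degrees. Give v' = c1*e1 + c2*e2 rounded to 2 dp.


Rotor R = cos(70deg) - sin(70deg)*e12
Rotation angle theta = 2 * 70 = 140 degrees
v' = R*v*~R rotates v by theta.
cos(140deg) = -0.7660, sin(140deg) = 0.6428
v'_1 = 5*cos(140deg) - 2*sin(140deg)
= 5*(-0.7660) - 2*0.6428
= -5.12
v'_2 = 5*sin(140deg) + 2*cos(140deg)
= 5*0.6428 + 2*(-0.7660)
= 1.68
v' = -5.12*e1 + 1.68*e2


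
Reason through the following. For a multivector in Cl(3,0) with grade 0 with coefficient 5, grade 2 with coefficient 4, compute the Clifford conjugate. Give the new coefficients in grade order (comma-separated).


Clifford conjugate sign for grade k: (-1)^(k(k+1)/2)
Grade 0: (-1)^(0*1/2) = (-1)^0 = 1, coeff 5 -> 5
Grade 2: (-1)^(2*3/2) = (-1)^3 = -1, coeff 4 -> -4
Conjugated coefficients: 5, -4


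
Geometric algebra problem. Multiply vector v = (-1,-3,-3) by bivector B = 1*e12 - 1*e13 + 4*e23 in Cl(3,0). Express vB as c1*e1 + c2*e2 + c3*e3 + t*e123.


vB has grade-1 (vector) and grade-3 (trivector) parts: vB = (v _| B) + (v ^ B).
Vector part <vB>_1:
  e1: -v2*b12 - v3*b13 = -(-3)*(1) - (-3)*(-1) = 0
  e2: v1*b12 - v3*b23 = (-1)*(1) - (-3)*(4) = 11
  e3: v1*b13 + v2*b23 = (-1)*(-1) + (-3)*(4) = -11
Trivector part <vB>_3:
  e123: v1*b23 - v2*b13 + v3*b12 = (-1)*(4) - (-3)*(-1) + (-3)*(1) = -10
vB = 0*e1 + 11*e2 - 11*e3 - 10*e123


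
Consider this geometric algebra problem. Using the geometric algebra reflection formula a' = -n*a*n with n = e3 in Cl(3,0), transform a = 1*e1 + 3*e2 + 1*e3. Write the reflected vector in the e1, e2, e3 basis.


Reflection formula: a' = -n*a*n, with n = e3 (unit vector, n^2 = 1).
For reflection through hyperplane perp to e3:
The component along e3 flips sign, others stay.
a = (1, 3, 1)
a' = (1, 3, -1)
a' = 1*e1 + 3*e2 - 1*e3


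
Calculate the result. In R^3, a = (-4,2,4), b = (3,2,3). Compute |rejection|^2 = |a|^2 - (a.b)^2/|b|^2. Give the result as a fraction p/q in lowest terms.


|a|^2 = (-4)^2 + 2^2 + 4^2 = 36
|b|^2 = 3^2 + 2^2 + 3^2 = 22
a . b = (-4)*3 + 2*2 + 4*3 = 4
(a.b)^2 = 4^2 = 16
|rej|^2 = 36 - 16/22
= (792 - 16)/22
= 776/22
In lowest terms: 388/11


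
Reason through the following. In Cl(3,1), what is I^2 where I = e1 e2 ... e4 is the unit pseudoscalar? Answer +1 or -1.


The pseudoscalar I = e1...e_n (product of all n generators) of Cl(p,q) satisfies I^2 = (-1)^(q + n(n-1)/2).
p = 3, q = 1, n = p + q = 4
n(n-1)/2 = 4 * 3 / 2 = 6
Exponent = q + n(n-1)/2 = 1 + 6 = 7
I^2 = (-1)^7 = -1


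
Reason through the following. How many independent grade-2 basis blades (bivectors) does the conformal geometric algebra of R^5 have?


The conformal model of R^5 uses Cl(6,1) with m = 5 + 2 = 7 generators.
Number of grade-2 blades = C(m, 2) = C(7, 2)
= 7*6/2 = 21


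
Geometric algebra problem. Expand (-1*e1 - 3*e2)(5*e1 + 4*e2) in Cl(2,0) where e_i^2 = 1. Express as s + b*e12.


Expand: (-1*e1 - 3*e2)(5*e1 + 4*e2)
= (-1)*5*e1e1 + (-1)*4*e1e2 + (-3)*5*e2e1 + (-3)*4*e2e2
Using e1^2 = e2^2 = 1, e2e1 = -e1e2:
Scalar part s = (-1)*5 + (-3)*4 = -5 + (-12) = -17
Bivector part b = (-1)*4 - (-3)*5 = -4 - (-15) = 11
uv = -17 + 11*e12


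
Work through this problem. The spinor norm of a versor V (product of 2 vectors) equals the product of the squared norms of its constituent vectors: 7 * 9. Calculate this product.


Spinor norm N(V) = |v1|^2 * |v2|^2 * ... * |v2|^2
= 7 * 9
Running product: 7, 63
N(V) = 63


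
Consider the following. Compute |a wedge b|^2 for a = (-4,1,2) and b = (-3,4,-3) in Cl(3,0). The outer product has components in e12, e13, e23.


a wedge b = (a1*b2 - a2*b1)*e12 + (a1*b3 - a3*b1)*e13 + (a2*b3 - a3*b2)*e23
e12 coeff: (-4)*4 - 1*(-3) = -16 - (-3) = -13
e13 coeff: (-4)*(-3) - 2*(-3) = 12 - (-6) = 18
e23 coeff: 1*(-3) - 2*4 = -3 - 8 = -11
|a wedge b|^2 = (-13)^2 + 18^2 + (-11)^2
= 169 + 324 + 121
= 614


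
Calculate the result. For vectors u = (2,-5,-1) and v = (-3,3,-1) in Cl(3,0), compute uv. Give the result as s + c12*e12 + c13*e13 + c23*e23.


In Cl(3,0): e_i^2 = 1, e_ie_j = -e_je_i for i != j.
Scalar part = u . v = 2*(-3) + (-5)*3 + (-1)*(-1)
= -6 + (-15) + 1 = -20
e12 coeff = 2*3 - (-5)*(-3) = 6 - 15 = -9
e13 coeff = 2*(-1) - (-1)*(-3) = -2 - 3 = -5
e23 coeff = (-5)*(-1) - (-1)*3 = 5 - (-3) = 8
uv = -20 - 9*e12 - 5*e13 + 8*e23


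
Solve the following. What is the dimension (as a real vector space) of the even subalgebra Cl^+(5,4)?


Even subalgebra dimension = 2^(n-1)
n = 5 + 4 = 9
2^(9 - 1) = 2^8 = 256
Verification: sum of C(9,k) for even k = 1 + 36 + 126 + 84 + 9 = 256
Result = 256


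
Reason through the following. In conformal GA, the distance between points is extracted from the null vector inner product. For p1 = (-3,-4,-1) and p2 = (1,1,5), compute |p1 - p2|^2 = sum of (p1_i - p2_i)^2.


p1 - p2 = (-4, -5, -6)
|p1 - p2|^2 = (-4)^2 + (-5)^2 + (-6)^2
= 16 + 25 + 36
= 77


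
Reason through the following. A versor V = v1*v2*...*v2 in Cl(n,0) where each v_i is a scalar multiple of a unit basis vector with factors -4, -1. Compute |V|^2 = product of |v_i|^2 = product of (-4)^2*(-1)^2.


Each vector v_i has |v_i|^2 = s_i^2
Squared scales: (-4)^2 = 16, (-1)^2 = 1
|V|^2 = 16 * 1
= 16


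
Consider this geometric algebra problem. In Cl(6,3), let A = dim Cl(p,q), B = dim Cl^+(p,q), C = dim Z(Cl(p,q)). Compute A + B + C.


n = 6 + 3 = 9
Total dim = 2^9 = 512
Even subalgebra dim = 2^8 = 256
n is odd, so center dim = 2
Sum = 512 + 256 + 2 = 770


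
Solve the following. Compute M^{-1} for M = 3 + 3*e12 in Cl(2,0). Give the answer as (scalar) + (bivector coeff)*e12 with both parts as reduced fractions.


M = 3 + 3*e12, where e12^2 = -1.
Since M commutes with its reverse ~M = a - b*e12, M * ~M = a^2 - b^2*e12^2 = a^2 + b^2.
So M^{-1} = ~M / (a^2 + b^2) = (a - b*e12)/(a^2 + b^2).
a^2 + b^2 = 9 + 9 = 18
Scalar part = 3/18 = 1/6
Bivector coeff = -3/18 = -1/6
M^{-1} = 1/6 - 1/6*e12


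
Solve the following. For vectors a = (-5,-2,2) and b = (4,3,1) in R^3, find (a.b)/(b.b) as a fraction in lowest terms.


Projection coefficient = (a . b) / (b . b)
a . b = (-5)*4 + (-2)*3 + 2*1
= -20 + (-6) + 2 = -24
b . b = 4^2 + 3^2 + 1^2
= 16 + 9 + 1 = 26
Coefficient = -24/26
In lowest terms: -12/13


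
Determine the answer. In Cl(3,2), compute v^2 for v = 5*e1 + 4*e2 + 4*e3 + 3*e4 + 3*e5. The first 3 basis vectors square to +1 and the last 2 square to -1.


v^2 = sum of c_i^2 * e_i^2
Positive signature terms (e_i^2 = +1): 5^2 + 4^2 + 4^2 = 57
Negative signature terms (e_j^2 = -1): 3^2 + 3^2 = 18
v^2 = 57 - 18 = 39


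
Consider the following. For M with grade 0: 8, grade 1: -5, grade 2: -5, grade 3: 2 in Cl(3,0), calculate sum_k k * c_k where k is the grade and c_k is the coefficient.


Grade-weighted sum = sum of grade_k * coefficient_k
0*8 = 0
1*(-5) = -5
2*(-5) = -10
3*2 = 6
Total = 0 + (-5) + (-10) + 6 = -9


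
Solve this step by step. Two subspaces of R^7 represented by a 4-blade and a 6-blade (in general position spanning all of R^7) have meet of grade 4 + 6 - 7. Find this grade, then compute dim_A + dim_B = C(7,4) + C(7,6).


Meet grade = grade(A) + grade(B) - n
= 4 + 6 - 7 = 3
C(7,4) = 35
C(7,6) = 7
dim_A + dim_B = 35 + 7 = 42


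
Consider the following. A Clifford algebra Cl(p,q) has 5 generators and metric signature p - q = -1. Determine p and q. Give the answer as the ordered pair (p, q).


We need p + q = 5 and p - q = -1.
Adding: 2p = 5 + (-1) = 4, so p = 2.
Then q = 5 - 2 = 3.
(p, q) = (2, 3)


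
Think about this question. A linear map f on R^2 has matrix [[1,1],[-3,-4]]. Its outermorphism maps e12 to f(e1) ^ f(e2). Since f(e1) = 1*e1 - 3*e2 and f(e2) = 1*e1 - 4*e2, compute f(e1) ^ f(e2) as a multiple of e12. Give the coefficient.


The outermorphism of a linear map f sends e1^e2 to f(e1)^f(e2).
f(e1) = 1*e1 - 3*e2
f(e2) = 1*e1 - 4*e2
f(e1) ^ f(e2) = (1*e1 - 3*e2) ^ (1*e1 - 4*e2)
= 1*(-4)*e12 + (-3)*1*e21
= (-4 - (-3))*e12
= -1*e12
Coefficient = -1


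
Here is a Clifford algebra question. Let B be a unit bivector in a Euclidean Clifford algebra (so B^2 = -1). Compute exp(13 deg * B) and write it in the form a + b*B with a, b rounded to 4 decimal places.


For a unit bivector B with B^2 = -1, the exponential series gives
e^(theta*B) = cos(theta) + sin(theta)*B (the GA analogue of Euler's formula).
theta = 13 degrees = 0.226893 rad
cos(13 deg) = 0.9744
sin(13 deg) = 0.2250
exp(theta*B) = 0.9744 + 0.2250*B


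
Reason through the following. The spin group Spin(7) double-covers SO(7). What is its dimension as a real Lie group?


Spin(n) double-covers SO(n); both have Lie algebra so(n) of dimension n(n-1)/2.
n = 7
n(n-1) = 7 * 6 = 42
dim Spin(7) = 42/2 = 21


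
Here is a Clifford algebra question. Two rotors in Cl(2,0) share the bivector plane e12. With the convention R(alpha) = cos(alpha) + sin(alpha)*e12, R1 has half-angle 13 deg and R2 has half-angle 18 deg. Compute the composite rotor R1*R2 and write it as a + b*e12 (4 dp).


Same-plane rotors commute and their half-angles add:
R1*R2 = cos(a1 + a2) + sin(a1 + a2)*e12.
a1 + a2 = 13 + 18 = 31 deg
cos(31 deg) = 0.8572
sin(31 deg) = 0.5150
R1*R2 = 0.8572 + 0.5150*e12


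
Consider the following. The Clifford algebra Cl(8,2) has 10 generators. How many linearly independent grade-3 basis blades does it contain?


Number of grade-k basis blades in Cl(p,q) with n = p + q is C(n, k).
n = 8 + 2 = 10
C(10, 3) = 10! / (3! * 7!)
= 3628800 / (6 * 5040)
= 120


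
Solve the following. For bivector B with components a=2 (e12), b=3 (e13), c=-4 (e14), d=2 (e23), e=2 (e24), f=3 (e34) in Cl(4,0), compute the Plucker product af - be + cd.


Plucker relation: af - be + cd
a*f = 2*3 = 6
b*e = 3*2 = 6
c*d = (-4)*2 = -8
af - be + cd = 6 - 6 + (-8)
= -8


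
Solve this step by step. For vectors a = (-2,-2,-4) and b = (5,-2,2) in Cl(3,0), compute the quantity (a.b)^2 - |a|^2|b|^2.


a . b = (-2)*5 + (-2)*(-2) + (-4)*2
= -10 + 4 + (-8) = -14
|a|^2 = (-2)^2 + (-2)^2 + (-4)^2 = 24
|b|^2 = 5^2 + (-2)^2 + 2^2 = 33
(a.b)^2 = (-14)^2 = 196
|a|^2 * |b|^2 = 24 * 33 = 792
Result = 196 - 792 = -596


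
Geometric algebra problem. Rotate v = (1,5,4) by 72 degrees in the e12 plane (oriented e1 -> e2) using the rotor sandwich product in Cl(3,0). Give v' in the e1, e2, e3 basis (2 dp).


Rotor R = cos(36deg) - sin(36deg)*e12
Rotation angle theta = 2 * 36 = 72 degrees in the e12 plane (e1 -> e2).
The component perpendicular to the plane (e3) is invariant: v'_3 = v3 = 4.00
cos(72deg) = 0.3090, sin(72deg) = 0.9511
v'_1 = v1*cos(theta) - v2*sin(theta) = 1*0.3090 - 5*0.9511 = -4.45
v'_2 = v1*sin(theta) + v2*cos(theta) = 1*0.9511 + 5*0.3090 = 2.50
v' = -4.45*e1 + 2.50*e2 + 4.00*e3


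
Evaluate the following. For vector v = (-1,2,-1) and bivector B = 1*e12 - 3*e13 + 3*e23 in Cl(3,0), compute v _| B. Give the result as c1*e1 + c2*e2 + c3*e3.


Left contraction v _| B = <vB>_1 (grade-1 part of the geometric product vB).
Using e1_|e12 = e2, e2_|e12 = -e1, e1_|e13 = e3, e3_|e13 = -e1, e2_|e23 = e3, e3_|e23 = -e2:
e1 coeff: -v2*b12 - v3*b13 = -(2)*(1) - (-1)*(-3) = -5
e2 coeff: v1*b12 - v3*b23 = (-1)*(1) - (-1)*(3) = 2
e3 coeff: v1*b13 + v2*b23 = (-1)*(-3) + (2)*(3) = 9
v _| B = -5*e1 + 2*e2 + 9*e3


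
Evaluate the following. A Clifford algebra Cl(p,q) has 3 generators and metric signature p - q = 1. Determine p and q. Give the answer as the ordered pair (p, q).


We need p + q = 3 and p - q = 1.
Adding: 2p = 3 + 1 = 4, so p = 2.
Then q = 3 - 2 = 1.
(p, q) = (2, 1)


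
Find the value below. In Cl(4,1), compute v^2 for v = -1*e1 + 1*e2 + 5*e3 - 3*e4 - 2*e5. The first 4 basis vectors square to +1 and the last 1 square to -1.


v^2 = sum of c_i^2 * e_i^2
Positive signature terms (e_i^2 = +1): (-1)^2 + 1^2 + 5^2 + (-3)^2 = 36
Negative signature terms (e_j^2 = -1): (-2)^2 = 4
v^2 = 36 - 4 = 32


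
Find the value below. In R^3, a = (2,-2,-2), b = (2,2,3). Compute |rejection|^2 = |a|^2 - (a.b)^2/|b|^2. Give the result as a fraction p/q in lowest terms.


|a|^2 = 2^2 + (-2)^2 + (-2)^2 = 12
|b|^2 = 2^2 + 2^2 + 3^2 = 17
a . b = 2*2 + (-2)*2 + (-2)*3 = -6
(a.b)^2 = (-6)^2 = 36
|rej|^2 = 12 - 36/17
= (204 - 36)/17
= 168/17
In lowest terms: 168/17


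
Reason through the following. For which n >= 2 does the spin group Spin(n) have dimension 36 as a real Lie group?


dim Spin(n) = dim so(n) = n(n-1)/2.
Solve n(n-1)/2 = 36, i.e. n^2 - n - 72 = 0.
Discriminant = 1 + 8*36 = 289
n = (1 + sqrt(289))/2 = (1 + 17)/2 = 9


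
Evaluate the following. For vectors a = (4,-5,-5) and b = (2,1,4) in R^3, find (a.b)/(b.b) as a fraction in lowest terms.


Projection coefficient = (a . b) / (b . b)
a . b = 4*2 + (-5)*1 + (-5)*4
= 8 + (-5) + (-20) = -17
b . b = 2^2 + 1^2 + 4^2
= 4 + 1 + 16 = 21
Coefficient = -17/21
In lowest terms: -17/21


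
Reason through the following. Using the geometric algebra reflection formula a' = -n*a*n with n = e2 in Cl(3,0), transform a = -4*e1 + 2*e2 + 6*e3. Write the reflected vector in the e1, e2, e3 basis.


Reflection formula: a' = -n*a*n, with n = e2 (unit vector, n^2 = 1).
For reflection through hyperplane perp to e2:
The component along e2 flips sign, others stay.
a = (-4, 2, 6)
a' = (-4, -2, 6)
a' = -4*e1 - 2*e2 + 6*e3


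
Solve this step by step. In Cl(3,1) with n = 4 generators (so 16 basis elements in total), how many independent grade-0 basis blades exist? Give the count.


Number of grade-k basis blades in Cl(p,q) with n = p + q is C(n, k).
n = 3 + 1 = 4
C(4, 0) = 4! / (0! * 4!)
= 24 / (1 * 24)
= 1


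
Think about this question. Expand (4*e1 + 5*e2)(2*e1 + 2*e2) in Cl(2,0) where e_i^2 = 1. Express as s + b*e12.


Expand: (4*e1 + 5*e2)(2*e1 + 2*e2)
= 4*2*e1e1 + 4*2*e1e2 + 5*2*e2e1 + 5*2*e2e2
Using e1^2 = e2^2 = 1, e2e1 = -e1e2:
Scalar part s = 4*2 + 5*2 = 8 + 10 = 18
Bivector part b = 4*2 - 5*2 = 8 - 10 = -2
uv = 18 - 2*e12


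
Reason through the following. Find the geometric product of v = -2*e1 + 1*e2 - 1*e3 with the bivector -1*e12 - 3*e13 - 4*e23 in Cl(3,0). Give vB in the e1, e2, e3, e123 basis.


vB has grade-1 (vector) and grade-3 (trivector) parts: vB = (v _| B) + (v ^ B).
Vector part <vB>_1:
  e1: -v2*b12 - v3*b13 = -(1)*(-1) - (-1)*(-3) = -2
  e2: v1*b12 - v3*b23 = (-2)*(-1) - (-1)*(-4) = -2
  e3: v1*b13 + v2*b23 = (-2)*(-3) + (1)*(-4) = 2
Trivector part <vB>_3:
  e123: v1*b23 - v2*b13 + v3*b12 = (-2)*(-4) - (1)*(-3) + (-1)*(-1) = 12
vB = -2*e1 - 2*e2 + 2*e3 + 12*e123


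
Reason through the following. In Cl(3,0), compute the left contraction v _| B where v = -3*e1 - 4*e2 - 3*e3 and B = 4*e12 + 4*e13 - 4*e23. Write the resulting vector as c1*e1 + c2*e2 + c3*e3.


Left contraction v _| B = <vB>_1 (grade-1 part of the geometric product vB).
Using e1_|e12 = e2, e2_|e12 = -e1, e1_|e13 = e3, e3_|e13 = -e1, e2_|e23 = e3, e3_|e23 = -e2:
e1 coeff: -v2*b12 - v3*b13 = -(-4)*(4) - (-3)*(4) = 28
e2 coeff: v1*b12 - v3*b23 = (-3)*(4) - (-3)*(-4) = -24
e3 coeff: v1*b13 + v2*b23 = (-3)*(4) + (-4)*(-4) = 4
v _| B = 28*e1 - 24*e2 + 4*e3


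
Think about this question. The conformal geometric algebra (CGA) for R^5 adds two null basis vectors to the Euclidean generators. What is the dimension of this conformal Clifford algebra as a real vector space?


The conformal model of R^5 uses Cl(6,1): the 5 Euclidean generators plus two extra orthogonal generators e+ (e+^2 = +1) and e- (e-^2 = -1), from which the null vectors e0, einf are built.
Number of generators m = 5 + 2 = 7.
dim Cl(p,q) = 2^m = 2^7 = 128


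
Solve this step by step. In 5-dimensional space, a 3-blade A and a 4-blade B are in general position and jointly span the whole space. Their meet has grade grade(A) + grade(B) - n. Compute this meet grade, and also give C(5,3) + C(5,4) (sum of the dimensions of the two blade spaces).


Meet grade = grade(A) + grade(B) - n
= 3 + 4 - 5 = 2
C(5,3) = 10
C(5,4) = 5
dim_A + dim_B = 10 + 5 = 15


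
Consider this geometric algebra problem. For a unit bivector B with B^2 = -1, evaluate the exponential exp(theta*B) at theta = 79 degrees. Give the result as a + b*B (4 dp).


For a unit bivector B with B^2 = -1, the exponential series gives
e^(theta*B) = cos(theta) + sin(theta)*B (the GA analogue of Euler's formula).
theta = 79 degrees = 1.37881 rad
cos(79 deg) = 0.1908
sin(79 deg) = 0.9816
exp(theta*B) = 0.1908 + 0.9816*B


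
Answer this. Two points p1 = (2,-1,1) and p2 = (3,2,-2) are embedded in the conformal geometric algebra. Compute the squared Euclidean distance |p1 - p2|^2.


p1 - p2 = (-1, -3, 3)
|p1 - p2|^2 = (-1)^2 + (-3)^2 + 3^2
= 1 + 9 + 9
= 19


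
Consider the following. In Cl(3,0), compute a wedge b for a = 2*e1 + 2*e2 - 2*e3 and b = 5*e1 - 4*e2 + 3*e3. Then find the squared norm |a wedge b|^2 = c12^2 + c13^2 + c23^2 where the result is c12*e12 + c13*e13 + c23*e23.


a wedge b = (a1*b2 - a2*b1)*e12 + (a1*b3 - a3*b1)*e13 + (a2*b3 - a3*b2)*e23
e12 coeff: 2*(-4) - 2*5 = -8 - 10 = -18
e13 coeff: 2*3 - (-2)*5 = 6 - (-10) = 16
e23 coeff: 2*3 - (-2)*(-4) = 6 - 8 = -2
|a wedge b|^2 = (-18)^2 + 16^2 + (-2)^2
= 324 + 256 + 4
= 584


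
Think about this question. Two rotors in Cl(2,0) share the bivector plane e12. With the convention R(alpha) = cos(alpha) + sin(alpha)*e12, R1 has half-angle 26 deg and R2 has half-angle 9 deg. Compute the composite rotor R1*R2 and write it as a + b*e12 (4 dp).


Same-plane rotors commute and their half-angles add:
R1*R2 = cos(a1 + a2) + sin(a1 + a2)*e12.
a1 + a2 = 26 + 9 = 35 deg
cos(35 deg) = 0.8192
sin(35 deg) = 0.5736
R1*R2 = 0.8192 + 0.5736*e12


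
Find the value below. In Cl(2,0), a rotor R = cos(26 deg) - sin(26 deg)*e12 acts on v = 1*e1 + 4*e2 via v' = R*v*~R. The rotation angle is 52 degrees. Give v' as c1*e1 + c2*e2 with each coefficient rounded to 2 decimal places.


Rotor R = cos(26deg) - sin(26deg)*e12
Rotation angle theta = 2 * 26 = 52 degrees
v' = R*v*~R rotates v by theta.
cos(52deg) = 0.6157, sin(52deg) = 0.7880
v'_1 = 1*cos(52deg) - 4*sin(52deg)
= 1*0.6157 - 4*0.7880
= -2.54
v'_2 = 1*sin(52deg) + 4*cos(52deg)
= 1*0.7880 + 4*0.6157
= 3.25
v' = -2.54*e1 + 3.25*e2


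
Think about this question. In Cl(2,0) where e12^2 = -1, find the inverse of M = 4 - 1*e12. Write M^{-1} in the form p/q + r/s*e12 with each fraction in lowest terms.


M = 4 - 1*e12, where e12^2 = -1.
Since M commutes with its reverse ~M = a - b*e12, M * ~M = a^2 - b^2*e12^2 = a^2 + b^2.
So M^{-1} = ~M / (a^2 + b^2) = (a - b*e12)/(a^2 + b^2).
a^2 + b^2 = 16 + 1 = 17
Scalar part = 4/17 = 4/17
Bivector coeff = 1/17 = 1/17
M^{-1} = 4/17 + 1/17*e12


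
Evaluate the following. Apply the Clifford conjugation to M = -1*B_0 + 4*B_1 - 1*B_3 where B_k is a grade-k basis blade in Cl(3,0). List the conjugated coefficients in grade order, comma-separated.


Clifford conjugate sign for grade k: (-1)^(k(k+1)/2)
Grade 0: (-1)^(0*1/2) = (-1)^0 = 1, coeff -1 -> -1
Grade 1: (-1)^(1*2/2) = (-1)^1 = -1, coeff 4 -> -4
Grade 3: (-1)^(3*4/2) = (-1)^6 = 1, coeff -1 -> -1
Conjugated coefficients: -1, -4, -1


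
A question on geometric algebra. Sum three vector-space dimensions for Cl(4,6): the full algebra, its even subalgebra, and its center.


n = 4 + 6 = 10
Total dim = 2^10 = 1024
Even subalgebra dim = 2^9 = 512
n is even, so center dim = 1
Sum = 1024 + 512 + 1 = 1537


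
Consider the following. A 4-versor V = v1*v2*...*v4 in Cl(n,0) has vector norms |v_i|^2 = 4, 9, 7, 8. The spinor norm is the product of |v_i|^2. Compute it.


Spinor norm N(V) = |v1|^2 * |v2|^2 * ... * |v4|^2
= 4 * 9 * 7 * 8
Running product: 4, 36, 252, 2016
N(V) = 2016


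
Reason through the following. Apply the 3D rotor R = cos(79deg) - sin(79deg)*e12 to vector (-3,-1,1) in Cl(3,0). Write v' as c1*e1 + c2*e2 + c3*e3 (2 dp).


Rotor R = cos(79deg) - sin(79deg)*e12
Rotation angle theta = 2 * 79 = 158 degrees in the e12 plane (e1 -> e2).
The component perpendicular to the plane (e3) is invariant: v'_3 = v3 = 1.00
cos(158deg) = -0.9272, sin(158deg) = 0.3746
v'_1 = v1*cos(theta) - v2*sin(theta) = -3*(-0.9272) - (-1)*0.3746 = 3.16
v'_2 = v1*sin(theta) + v2*cos(theta) = -3*0.3746 + (-1)*(-0.9272) = -0.20
v' = 3.16*e1 - 0.20*e2 + 1.00*e3
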